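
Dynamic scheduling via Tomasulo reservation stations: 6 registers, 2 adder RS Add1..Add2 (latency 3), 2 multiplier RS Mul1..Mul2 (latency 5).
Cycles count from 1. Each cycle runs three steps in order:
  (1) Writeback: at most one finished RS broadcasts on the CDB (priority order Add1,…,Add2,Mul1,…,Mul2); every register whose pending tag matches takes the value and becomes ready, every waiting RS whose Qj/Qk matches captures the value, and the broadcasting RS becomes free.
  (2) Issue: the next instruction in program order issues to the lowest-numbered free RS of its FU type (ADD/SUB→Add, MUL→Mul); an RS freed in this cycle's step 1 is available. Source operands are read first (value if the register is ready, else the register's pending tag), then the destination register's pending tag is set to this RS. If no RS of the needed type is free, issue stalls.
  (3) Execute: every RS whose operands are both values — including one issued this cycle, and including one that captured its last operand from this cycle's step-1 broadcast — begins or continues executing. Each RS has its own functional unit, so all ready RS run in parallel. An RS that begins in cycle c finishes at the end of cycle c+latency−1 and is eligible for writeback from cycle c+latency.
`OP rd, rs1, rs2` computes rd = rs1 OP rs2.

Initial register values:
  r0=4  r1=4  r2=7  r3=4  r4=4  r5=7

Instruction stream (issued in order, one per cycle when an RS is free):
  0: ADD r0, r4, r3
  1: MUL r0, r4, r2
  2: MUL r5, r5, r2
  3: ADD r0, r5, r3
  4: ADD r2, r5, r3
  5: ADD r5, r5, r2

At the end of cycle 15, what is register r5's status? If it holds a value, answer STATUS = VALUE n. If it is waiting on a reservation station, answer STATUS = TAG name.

STATUS = VALUE 102

cycle 1: issue ADD r0<-Add1 // r0:Add1,r1:4,r2:7,r3:4,r4:4,r5:7
cycle 2: issue MUL r0<-Mul1 // r0:Mul1,r1:4,r2:7,r3:4,r4:4,r5:7
cycle 3: issue MUL r5<-Mul2 // r0:Mul1,r1:4,r2:7,r3:4,r4:4,r5:Mul2
cycle 4: CDB Add1=8; issue ADD r0<-Add1 // r0:Add1,r1:4,r2:7,r3:4,r4:4,r5:Mul2
cycle 5: issue ADD r2<-Add2 // r0:Add1,r1:4,r2:Add2,r3:4,r4:4,r5:Mul2
cycle 6: stall // r0:Add1,r1:4,r2:Add2,r3:4,r4:4,r5:Mul2
cycle 7: CDB Mul1=28; stall // r0:Add1,r1:4,r2:Add2,r3:4,r4:4,r5:Mul2
cycle 8: CDB Mul2=49; stall // r0:Add1,r1:4,r2:Add2,r3:4,r4:4,r5:49
cycle 9: stall // r0:Add1,r1:4,r2:Add2,r3:4,r4:4,r5:49
cycle 10: stall // r0:Add1,r1:4,r2:Add2,r3:4,r4:4,r5:49
cycle 11: CDB Add1=53; issue ADD r5<-Add1 // r0:53,r1:4,r2:Add2,r3:4,r4:4,r5:Add1
cycle 12: CDB Add2=53 // r0:53,r1:4,r2:53,r3:4,r4:4,r5:Add1
cycle 13: - // r0:53,r1:4,r2:53,r3:4,r4:4,r5:Add1
cycle 14: - // r0:53,r1:4,r2:53,r3:4,r4:4,r5:Add1
cycle 15: CDB Add1=102 // r0:53,r1:4,r2:53,r3:4,r4:4,r5:102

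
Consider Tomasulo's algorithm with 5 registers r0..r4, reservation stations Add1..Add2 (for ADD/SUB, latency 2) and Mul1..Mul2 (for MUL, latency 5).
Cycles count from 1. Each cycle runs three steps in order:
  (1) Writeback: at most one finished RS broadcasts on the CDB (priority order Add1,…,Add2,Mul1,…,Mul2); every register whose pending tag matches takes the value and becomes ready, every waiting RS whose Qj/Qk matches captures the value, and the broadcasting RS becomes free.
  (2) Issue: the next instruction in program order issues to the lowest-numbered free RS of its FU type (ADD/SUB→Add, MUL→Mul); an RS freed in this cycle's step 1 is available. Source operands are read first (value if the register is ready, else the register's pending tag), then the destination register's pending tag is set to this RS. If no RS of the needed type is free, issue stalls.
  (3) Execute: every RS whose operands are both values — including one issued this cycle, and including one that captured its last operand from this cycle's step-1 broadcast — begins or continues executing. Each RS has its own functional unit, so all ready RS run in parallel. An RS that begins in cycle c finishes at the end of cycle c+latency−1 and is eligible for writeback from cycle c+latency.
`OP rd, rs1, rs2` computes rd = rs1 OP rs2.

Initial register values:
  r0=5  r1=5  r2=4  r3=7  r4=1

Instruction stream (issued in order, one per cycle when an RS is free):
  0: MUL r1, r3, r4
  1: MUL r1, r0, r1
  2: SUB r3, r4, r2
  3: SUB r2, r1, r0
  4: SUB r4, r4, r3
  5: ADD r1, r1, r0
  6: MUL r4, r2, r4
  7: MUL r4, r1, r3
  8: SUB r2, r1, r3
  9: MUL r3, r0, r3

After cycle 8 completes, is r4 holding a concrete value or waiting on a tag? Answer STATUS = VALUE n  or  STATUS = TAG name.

STATUS = TAG Mul1

cycle 1: issue MUL r1<-Mul1 // r0:5,r1:Mul1,r2:4,r3:7,r4:1
cycle 2: issue MUL r1<-Mul2 // r0:5,r1:Mul2,r2:4,r3:7,r4:1
cycle 3: issue SUB r3<-Add1 // r0:5,r1:Mul2,r2:4,r3:Add1,r4:1
cycle 4: issue SUB r2<-Add2 // r0:5,r1:Mul2,r2:Add2,r3:Add1,r4:1
cycle 5: CDB Add1=-3; issue SUB r4<-Add1 // r0:5,r1:Mul2,r2:Add2,r3:-3,r4:Add1
cycle 6: CDB Mul1=7; stall // r0:5,r1:Mul2,r2:Add2,r3:-3,r4:Add1
cycle 7: CDB Add1=4; issue ADD r1<-Add1 // r0:5,r1:Add1,r2:Add2,r3:-3,r4:4
cycle 8: issue MUL r4<-Mul1 // r0:5,r1:Add1,r2:Add2,r3:-3,r4:Mul1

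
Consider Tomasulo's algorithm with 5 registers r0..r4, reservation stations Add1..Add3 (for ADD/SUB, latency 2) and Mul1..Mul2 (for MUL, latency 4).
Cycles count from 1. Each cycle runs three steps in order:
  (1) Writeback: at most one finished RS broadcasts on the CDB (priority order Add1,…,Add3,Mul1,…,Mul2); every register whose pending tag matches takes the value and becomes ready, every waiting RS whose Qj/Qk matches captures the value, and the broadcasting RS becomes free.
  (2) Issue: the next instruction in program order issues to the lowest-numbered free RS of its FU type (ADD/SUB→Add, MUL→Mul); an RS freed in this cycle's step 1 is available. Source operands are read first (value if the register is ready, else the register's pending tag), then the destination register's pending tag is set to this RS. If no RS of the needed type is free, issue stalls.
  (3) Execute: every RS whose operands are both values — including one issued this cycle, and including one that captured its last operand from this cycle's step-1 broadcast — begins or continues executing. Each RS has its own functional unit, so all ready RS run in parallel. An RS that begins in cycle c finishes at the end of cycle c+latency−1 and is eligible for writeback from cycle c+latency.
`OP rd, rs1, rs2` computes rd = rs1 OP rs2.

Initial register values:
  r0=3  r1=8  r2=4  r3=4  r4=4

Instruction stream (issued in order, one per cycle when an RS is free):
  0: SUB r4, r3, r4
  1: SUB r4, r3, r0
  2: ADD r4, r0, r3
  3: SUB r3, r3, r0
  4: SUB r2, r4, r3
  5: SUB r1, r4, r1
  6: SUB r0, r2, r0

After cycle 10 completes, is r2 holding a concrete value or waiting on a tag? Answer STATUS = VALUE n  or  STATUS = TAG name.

STATUS = VALUE 6

  c1: issue SUB r4<-Add1  regs: r0:3,r1:8,r2:4,r3:4,r4:Add1
  c2: issue SUB r4<-Add2  regs: r0:3,r1:8,r2:4,r3:4,r4:Add2
  c3: CDB Add1=0; issue ADD r4<-Add1  regs: r0:3,r1:8,r2:4,r3:4,r4:Add1
  c4: CDB Add2=1; issue SUB r3<-Add2  regs: r0:3,r1:8,r2:4,r3:Add2,r4:Add1
  c5: CDB Add1=7; issue SUB r2<-Add1  regs: r0:3,r1:8,r2:Add1,r3:Add2,r4:7
  c6: CDB Add2=1; issue SUB r1<-Add2  regs: r0:3,r1:Add2,r2:Add1,r3:1,r4:7
  c7: issue SUB r0<-Add3  regs: r0:Add3,r1:Add2,r2:Add1,r3:1,r4:7
  c8: CDB Add1=6  regs: r0:Add3,r1:Add2,r2:6,r3:1,r4:7
  c9: CDB Add2=-1  regs: r0:Add3,r1:-1,r2:6,r3:1,r4:7
  c10: CDB Add3=3  regs: r0:3,r1:-1,r2:6,r3:1,r4:7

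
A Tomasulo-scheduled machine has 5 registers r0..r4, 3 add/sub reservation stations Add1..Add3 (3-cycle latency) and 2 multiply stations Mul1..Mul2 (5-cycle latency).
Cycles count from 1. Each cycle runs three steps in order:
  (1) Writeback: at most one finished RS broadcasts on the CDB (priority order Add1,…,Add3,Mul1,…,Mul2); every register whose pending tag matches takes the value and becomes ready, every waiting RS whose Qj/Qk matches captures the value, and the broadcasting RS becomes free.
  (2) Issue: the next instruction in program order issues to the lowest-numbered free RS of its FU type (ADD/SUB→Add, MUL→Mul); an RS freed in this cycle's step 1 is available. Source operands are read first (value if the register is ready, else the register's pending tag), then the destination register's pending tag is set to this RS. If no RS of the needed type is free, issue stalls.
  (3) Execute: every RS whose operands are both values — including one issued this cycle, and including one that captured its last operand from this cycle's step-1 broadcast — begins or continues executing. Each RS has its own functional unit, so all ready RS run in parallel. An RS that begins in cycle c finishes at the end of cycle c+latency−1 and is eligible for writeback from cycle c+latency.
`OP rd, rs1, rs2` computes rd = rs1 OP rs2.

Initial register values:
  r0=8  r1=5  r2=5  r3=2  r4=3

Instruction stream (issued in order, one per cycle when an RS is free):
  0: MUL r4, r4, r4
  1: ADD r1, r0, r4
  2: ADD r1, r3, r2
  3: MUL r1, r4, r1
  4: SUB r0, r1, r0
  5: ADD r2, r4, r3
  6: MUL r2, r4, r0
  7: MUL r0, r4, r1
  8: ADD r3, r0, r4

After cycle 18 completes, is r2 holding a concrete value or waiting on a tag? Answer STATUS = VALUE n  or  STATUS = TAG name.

cycle 1: issue MUL r4<-Mul1 // r0:8,r1:5,r2:5,r3:2,r4:Mul1
cycle 2: issue ADD r1<-Add1 // r0:8,r1:Add1,r2:5,r3:2,r4:Mul1
cycle 3: issue ADD r1<-Add2 // r0:8,r1:Add2,r2:5,r3:2,r4:Mul1
cycle 4: issue MUL r1<-Mul2 // r0:8,r1:Mul2,r2:5,r3:2,r4:Mul1
cycle 5: issue SUB r0<-Add3 // r0:Add3,r1:Mul2,r2:5,r3:2,r4:Mul1
cycle 6: CDB Add2=7; issue ADD r2<-Add2 // r0:Add3,r1:Mul2,r2:Add2,r3:2,r4:Mul1
cycle 7: CDB Mul1=9; issue MUL r2<-Mul1 // r0:Add3,r1:Mul2,r2:Mul1,r3:2,r4:9
cycle 8: stall // r0:Add3,r1:Mul2,r2:Mul1,r3:2,r4:9
cycle 9: stall // r0:Add3,r1:Mul2,r2:Mul1,r3:2,r4:9
cycle 10: CDB Add1=17; stall // r0:Add3,r1:Mul2,r2:Mul1,r3:2,r4:9
cycle 11: CDB Add2=11; stall // r0:Add3,r1:Mul2,r2:Mul1,r3:2,r4:9
cycle 12: CDB Mul2=63; issue MUL r0<-Mul2 // r0:Mul2,r1:63,r2:Mul1,r3:2,r4:9
cycle 13: issue ADD r3<-Add1 // r0:Mul2,r1:63,r2:Mul1,r3:Add1,r4:9
cycle 14: - // r0:Mul2,r1:63,r2:Mul1,r3:Add1,r4:9
cycle 15: CDB Add3=55 // r0:Mul2,r1:63,r2:Mul1,r3:Add1,r4:9
cycle 16: - // r0:Mul2,r1:63,r2:Mul1,r3:Add1,r4:9
cycle 17: CDB Mul2=567 // r0:567,r1:63,r2:Mul1,r3:Add1,r4:9
cycle 18: - // r0:567,r1:63,r2:Mul1,r3:Add1,r4:9

STATUS = TAG Mul1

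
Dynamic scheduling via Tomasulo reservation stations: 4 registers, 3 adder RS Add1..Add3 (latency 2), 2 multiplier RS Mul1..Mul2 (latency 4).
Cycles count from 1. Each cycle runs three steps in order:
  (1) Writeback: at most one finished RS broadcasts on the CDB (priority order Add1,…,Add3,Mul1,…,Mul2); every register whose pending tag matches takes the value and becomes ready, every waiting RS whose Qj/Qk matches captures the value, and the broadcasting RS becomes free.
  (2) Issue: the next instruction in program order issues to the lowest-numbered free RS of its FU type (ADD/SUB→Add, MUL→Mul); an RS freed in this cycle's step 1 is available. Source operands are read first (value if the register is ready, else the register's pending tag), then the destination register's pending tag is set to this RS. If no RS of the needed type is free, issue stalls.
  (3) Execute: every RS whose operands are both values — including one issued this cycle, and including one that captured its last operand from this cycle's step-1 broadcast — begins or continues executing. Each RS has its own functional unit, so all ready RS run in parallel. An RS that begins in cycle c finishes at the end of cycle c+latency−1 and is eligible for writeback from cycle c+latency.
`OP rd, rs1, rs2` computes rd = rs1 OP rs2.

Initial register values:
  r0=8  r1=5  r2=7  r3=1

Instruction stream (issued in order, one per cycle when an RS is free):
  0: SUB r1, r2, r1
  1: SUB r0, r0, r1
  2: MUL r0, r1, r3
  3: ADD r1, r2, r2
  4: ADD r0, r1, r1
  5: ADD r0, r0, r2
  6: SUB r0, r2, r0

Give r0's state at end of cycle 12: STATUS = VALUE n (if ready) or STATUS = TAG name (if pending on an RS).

STATUS = VALUE -28

cycle 1: issue SUB r1<-Add1 // r0:8,r1:Add1,r2:7,r3:1
cycle 2: issue SUB r0<-Add2 // r0:Add2,r1:Add1,r2:7,r3:1
cycle 3: CDB Add1=2; issue MUL r0<-Mul1 // r0:Mul1,r1:2,r2:7,r3:1
cycle 4: issue ADD r1<-Add1 // r0:Mul1,r1:Add1,r2:7,r3:1
cycle 5: CDB Add2=6; issue ADD r0<-Add2 // r0:Add2,r1:Add1,r2:7,r3:1
cycle 6: CDB Add1=14; issue ADD r0<-Add1 // r0:Add1,r1:14,r2:7,r3:1
cycle 7: CDB Mul1=2; issue SUB r0<-Add3 // r0:Add3,r1:14,r2:7,r3:1
cycle 8: CDB Add2=28 // r0:Add3,r1:14,r2:7,r3:1
cycle 9: - // r0:Add3,r1:14,r2:7,r3:1
cycle 10: CDB Add1=35 // r0:Add3,r1:14,r2:7,r3:1
cycle 11: - // r0:Add3,r1:14,r2:7,r3:1
cycle 12: CDB Add3=-28 // r0:-28,r1:14,r2:7,r3:1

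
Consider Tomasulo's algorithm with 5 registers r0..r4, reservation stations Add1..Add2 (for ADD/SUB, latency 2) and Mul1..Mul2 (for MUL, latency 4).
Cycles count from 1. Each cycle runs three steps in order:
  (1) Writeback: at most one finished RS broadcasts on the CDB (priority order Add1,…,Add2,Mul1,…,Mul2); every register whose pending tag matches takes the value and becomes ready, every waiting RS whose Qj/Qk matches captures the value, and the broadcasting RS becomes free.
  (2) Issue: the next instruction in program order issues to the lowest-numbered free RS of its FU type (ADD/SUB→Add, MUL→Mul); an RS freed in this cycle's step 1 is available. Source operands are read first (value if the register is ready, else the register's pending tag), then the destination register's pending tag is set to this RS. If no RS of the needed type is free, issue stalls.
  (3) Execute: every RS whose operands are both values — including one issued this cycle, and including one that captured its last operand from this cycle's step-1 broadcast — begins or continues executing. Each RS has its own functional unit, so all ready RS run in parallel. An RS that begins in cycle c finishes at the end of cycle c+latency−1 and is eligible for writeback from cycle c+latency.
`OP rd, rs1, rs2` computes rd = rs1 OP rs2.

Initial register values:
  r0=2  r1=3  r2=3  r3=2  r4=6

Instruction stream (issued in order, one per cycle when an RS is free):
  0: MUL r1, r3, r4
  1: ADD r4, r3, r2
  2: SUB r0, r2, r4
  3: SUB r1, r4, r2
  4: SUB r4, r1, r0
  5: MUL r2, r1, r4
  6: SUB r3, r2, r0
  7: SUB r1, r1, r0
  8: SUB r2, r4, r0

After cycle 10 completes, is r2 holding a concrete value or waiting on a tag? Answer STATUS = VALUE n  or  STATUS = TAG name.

STATUS = TAG Mul1

cycle 1: issue MUL r1<-Mul1 // r0:2,r1:Mul1,r2:3,r3:2,r4:6
cycle 2: issue ADD r4<-Add1 // r0:2,r1:Mul1,r2:3,r3:2,r4:Add1
cycle 3: issue SUB r0<-Add2 // r0:Add2,r1:Mul1,r2:3,r3:2,r4:Add1
cycle 4: CDB Add1=5; issue SUB r1<-Add1 // r0:Add2,r1:Add1,r2:3,r3:2,r4:5
cycle 5: CDB Mul1=12; stall // r0:Add2,r1:Add1,r2:3,r3:2,r4:5
cycle 6: CDB Add1=2; issue SUB r4<-Add1 // r0:Add2,r1:2,r2:3,r3:2,r4:Add1
cycle 7: CDB Add2=-2; issue MUL r2<-Mul1 // r0:-2,r1:2,r2:Mul1,r3:2,r4:Add1
cycle 8: issue SUB r3<-Add2 // r0:-2,r1:2,r2:Mul1,r3:Add2,r4:Add1
cycle 9: CDB Add1=4; issue SUB r1<-Add1 // r0:-2,r1:Add1,r2:Mul1,r3:Add2,r4:4
cycle 10: stall // r0:-2,r1:Add1,r2:Mul1,r3:Add2,r4:4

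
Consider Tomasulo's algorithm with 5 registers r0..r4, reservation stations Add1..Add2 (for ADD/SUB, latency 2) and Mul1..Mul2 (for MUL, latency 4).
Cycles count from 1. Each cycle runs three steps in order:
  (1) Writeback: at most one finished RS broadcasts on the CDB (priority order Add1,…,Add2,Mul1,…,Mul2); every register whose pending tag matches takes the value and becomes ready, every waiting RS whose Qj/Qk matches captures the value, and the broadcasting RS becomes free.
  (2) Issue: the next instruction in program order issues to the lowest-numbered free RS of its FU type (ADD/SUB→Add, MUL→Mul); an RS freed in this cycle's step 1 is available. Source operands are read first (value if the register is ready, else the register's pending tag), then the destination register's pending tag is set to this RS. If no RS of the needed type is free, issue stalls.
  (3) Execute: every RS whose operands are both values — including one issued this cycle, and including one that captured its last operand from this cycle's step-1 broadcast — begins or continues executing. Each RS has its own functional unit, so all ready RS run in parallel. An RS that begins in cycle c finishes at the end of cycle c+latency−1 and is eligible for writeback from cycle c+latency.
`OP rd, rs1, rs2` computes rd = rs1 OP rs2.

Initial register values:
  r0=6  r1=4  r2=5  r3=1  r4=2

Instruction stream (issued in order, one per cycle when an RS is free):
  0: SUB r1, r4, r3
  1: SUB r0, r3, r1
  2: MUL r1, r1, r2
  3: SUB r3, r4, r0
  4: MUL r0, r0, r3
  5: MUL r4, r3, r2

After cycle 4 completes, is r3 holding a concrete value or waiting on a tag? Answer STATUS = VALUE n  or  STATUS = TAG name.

c1: issue SUB r1<-Add1 | r0:6,r1:Add1,r2:5,r3:1,r4:2
c2: issue SUB r0<-Add2 | r0:Add2,r1:Add1,r2:5,r3:1,r4:2
c3: CDB Add1=1; issue MUL r1<-Mul1 | r0:Add2,r1:Mul1,r2:5,r3:1,r4:2
c4: issue SUB r3<-Add1 | r0:Add2,r1:Mul1,r2:5,r3:Add1,r4:2

STATUS = TAG Add1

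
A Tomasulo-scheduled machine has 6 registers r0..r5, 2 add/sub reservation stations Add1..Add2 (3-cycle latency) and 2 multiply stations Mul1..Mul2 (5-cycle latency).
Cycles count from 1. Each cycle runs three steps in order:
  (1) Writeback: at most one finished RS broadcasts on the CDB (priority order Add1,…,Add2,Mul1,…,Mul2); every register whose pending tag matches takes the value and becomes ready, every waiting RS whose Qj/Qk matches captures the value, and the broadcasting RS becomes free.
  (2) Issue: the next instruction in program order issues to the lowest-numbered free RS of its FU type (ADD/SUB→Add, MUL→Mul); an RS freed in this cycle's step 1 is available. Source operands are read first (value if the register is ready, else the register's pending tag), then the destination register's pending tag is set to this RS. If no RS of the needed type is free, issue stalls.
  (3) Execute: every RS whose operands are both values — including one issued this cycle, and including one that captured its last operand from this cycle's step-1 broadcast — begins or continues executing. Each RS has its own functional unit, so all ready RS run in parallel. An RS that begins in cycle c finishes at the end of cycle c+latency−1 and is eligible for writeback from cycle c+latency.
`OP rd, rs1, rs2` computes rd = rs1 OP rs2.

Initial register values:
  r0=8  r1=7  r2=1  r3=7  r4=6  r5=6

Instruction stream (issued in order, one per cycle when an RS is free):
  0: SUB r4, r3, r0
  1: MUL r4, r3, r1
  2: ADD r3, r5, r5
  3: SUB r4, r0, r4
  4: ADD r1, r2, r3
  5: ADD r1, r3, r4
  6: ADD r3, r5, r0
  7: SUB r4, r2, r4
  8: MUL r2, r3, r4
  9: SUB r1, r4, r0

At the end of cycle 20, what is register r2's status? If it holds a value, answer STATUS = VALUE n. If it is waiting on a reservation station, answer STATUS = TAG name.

cycle 1: issue SUB r4<-Add1 // r0:8,r1:7,r2:1,r3:7,r4:Add1,r5:6
cycle 2: issue MUL r4<-Mul1 // r0:8,r1:7,r2:1,r3:7,r4:Mul1,r5:6
cycle 3: issue ADD r3<-Add2 // r0:8,r1:7,r2:1,r3:Add2,r4:Mul1,r5:6
cycle 4: CDB Add1=-1; issue SUB r4<-Add1 // r0:8,r1:7,r2:1,r3:Add2,r4:Add1,r5:6
cycle 5: stall // r0:8,r1:7,r2:1,r3:Add2,r4:Add1,r5:6
cycle 6: CDB Add2=12; issue ADD r1<-Add2 // r0:8,r1:Add2,r2:1,r3:12,r4:Add1,r5:6
cycle 7: CDB Mul1=49; stall // r0:8,r1:Add2,r2:1,r3:12,r4:Add1,r5:6
cycle 8: stall // r0:8,r1:Add2,r2:1,r3:12,r4:Add1,r5:6
cycle 9: CDB Add2=13; issue ADD r1<-Add2 // r0:8,r1:Add2,r2:1,r3:12,r4:Add1,r5:6
cycle 10: CDB Add1=-41; issue ADD r3<-Add1 // r0:8,r1:Add2,r2:1,r3:Add1,r4:-41,r5:6
cycle 11: stall // r0:8,r1:Add2,r2:1,r3:Add1,r4:-41,r5:6
cycle 12: stall // r0:8,r1:Add2,r2:1,r3:Add1,r4:-41,r5:6
cycle 13: CDB Add1=14; issue SUB r4<-Add1 // r0:8,r1:Add2,r2:1,r3:14,r4:Add1,r5:6
cycle 14: CDB Add2=-29; issue MUL r2<-Mul1 // r0:8,r1:-29,r2:Mul1,r3:14,r4:Add1,r5:6
cycle 15: issue SUB r1<-Add2 // r0:8,r1:Add2,r2:Mul1,r3:14,r4:Add1,r5:6
cycle 16: CDB Add1=42 // r0:8,r1:Add2,r2:Mul1,r3:14,r4:42,r5:6
cycle 17: - // r0:8,r1:Add2,r2:Mul1,r3:14,r4:42,r5:6
cycle 18: - // r0:8,r1:Add2,r2:Mul1,r3:14,r4:42,r5:6
cycle 19: CDB Add2=34 // r0:8,r1:34,r2:Mul1,r3:14,r4:42,r5:6
cycle 20: - // r0:8,r1:34,r2:Mul1,r3:14,r4:42,r5:6

STATUS = TAG Mul1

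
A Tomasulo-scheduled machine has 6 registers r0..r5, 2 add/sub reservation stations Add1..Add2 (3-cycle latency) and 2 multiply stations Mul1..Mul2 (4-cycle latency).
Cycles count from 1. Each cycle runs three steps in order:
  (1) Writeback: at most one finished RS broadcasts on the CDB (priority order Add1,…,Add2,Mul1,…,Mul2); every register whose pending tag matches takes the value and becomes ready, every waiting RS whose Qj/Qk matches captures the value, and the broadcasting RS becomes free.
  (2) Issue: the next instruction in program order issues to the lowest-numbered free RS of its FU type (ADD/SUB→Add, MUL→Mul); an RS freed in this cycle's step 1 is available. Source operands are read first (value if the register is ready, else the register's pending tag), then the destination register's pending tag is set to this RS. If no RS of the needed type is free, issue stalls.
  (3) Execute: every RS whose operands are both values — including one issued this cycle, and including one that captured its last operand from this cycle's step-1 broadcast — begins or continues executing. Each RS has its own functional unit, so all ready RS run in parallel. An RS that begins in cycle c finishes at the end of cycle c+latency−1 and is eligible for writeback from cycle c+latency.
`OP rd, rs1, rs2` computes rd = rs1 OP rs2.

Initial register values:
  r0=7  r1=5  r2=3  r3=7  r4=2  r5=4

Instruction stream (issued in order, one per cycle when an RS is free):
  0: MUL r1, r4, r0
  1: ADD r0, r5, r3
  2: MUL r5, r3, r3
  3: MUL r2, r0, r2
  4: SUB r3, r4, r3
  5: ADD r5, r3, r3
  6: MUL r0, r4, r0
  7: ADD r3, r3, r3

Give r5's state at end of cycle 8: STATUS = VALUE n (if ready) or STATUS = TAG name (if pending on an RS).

cycle 1: issue MUL r1<-Mul1 // r0:7,r1:Mul1,r2:3,r3:7,r4:2,r5:4
cycle 2: issue ADD r0<-Add1 // r0:Add1,r1:Mul1,r2:3,r3:7,r4:2,r5:4
cycle 3: issue MUL r5<-Mul2 // r0:Add1,r1:Mul1,r2:3,r3:7,r4:2,r5:Mul2
cycle 4: stall // r0:Add1,r1:Mul1,r2:3,r3:7,r4:2,r5:Mul2
cycle 5: CDB Add1=11; stall // r0:11,r1:Mul1,r2:3,r3:7,r4:2,r5:Mul2
cycle 6: CDB Mul1=14; issue MUL r2<-Mul1 // r0:11,r1:14,r2:Mul1,r3:7,r4:2,r5:Mul2
cycle 7: CDB Mul2=49; issue SUB r3<-Add1 // r0:11,r1:14,r2:Mul1,r3:Add1,r4:2,r5:49
cycle 8: issue ADD r5<-Add2 // r0:11,r1:14,r2:Mul1,r3:Add1,r4:2,r5:Add2

STATUS = TAG Add2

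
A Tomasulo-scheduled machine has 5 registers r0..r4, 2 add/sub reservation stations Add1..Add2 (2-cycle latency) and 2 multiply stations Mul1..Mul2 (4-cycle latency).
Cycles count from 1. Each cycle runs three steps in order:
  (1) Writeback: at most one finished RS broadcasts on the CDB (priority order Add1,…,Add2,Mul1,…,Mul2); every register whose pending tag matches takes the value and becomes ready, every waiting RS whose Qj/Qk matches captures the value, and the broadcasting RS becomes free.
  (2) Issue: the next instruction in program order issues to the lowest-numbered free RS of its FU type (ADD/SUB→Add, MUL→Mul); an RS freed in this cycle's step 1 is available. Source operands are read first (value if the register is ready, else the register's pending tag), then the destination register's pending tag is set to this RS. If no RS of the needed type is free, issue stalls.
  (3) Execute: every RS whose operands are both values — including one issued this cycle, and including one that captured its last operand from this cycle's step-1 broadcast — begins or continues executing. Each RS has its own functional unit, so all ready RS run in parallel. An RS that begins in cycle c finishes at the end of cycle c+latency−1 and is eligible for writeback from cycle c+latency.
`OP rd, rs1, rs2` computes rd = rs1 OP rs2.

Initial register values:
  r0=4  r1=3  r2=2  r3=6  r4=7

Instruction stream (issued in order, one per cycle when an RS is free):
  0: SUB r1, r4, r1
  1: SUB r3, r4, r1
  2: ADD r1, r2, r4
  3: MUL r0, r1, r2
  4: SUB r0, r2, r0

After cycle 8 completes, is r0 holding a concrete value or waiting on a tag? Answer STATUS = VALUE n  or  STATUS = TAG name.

  c1: issue SUB r1<-Add1  regs: r0:4,r1:Add1,r2:2,r3:6,r4:7
  c2: issue SUB r3<-Add2  regs: r0:4,r1:Add1,r2:2,r3:Add2,r4:7
  c3: CDB Add1=4; issue ADD r1<-Add1  regs: r0:4,r1:Add1,r2:2,r3:Add2,r4:7
  c4: issue MUL r0<-Mul1  regs: r0:Mul1,r1:Add1,r2:2,r3:Add2,r4:7
  c5: CDB Add1=9; issue SUB r0<-Add1  regs: r0:Add1,r1:9,r2:2,r3:Add2,r4:7
  c6: CDB Add2=3  regs: r0:Add1,r1:9,r2:2,r3:3,r4:7
  c7: -  regs: r0:Add1,r1:9,r2:2,r3:3,r4:7
  c8: -  regs: r0:Add1,r1:9,r2:2,r3:3,r4:7

STATUS = TAG Add1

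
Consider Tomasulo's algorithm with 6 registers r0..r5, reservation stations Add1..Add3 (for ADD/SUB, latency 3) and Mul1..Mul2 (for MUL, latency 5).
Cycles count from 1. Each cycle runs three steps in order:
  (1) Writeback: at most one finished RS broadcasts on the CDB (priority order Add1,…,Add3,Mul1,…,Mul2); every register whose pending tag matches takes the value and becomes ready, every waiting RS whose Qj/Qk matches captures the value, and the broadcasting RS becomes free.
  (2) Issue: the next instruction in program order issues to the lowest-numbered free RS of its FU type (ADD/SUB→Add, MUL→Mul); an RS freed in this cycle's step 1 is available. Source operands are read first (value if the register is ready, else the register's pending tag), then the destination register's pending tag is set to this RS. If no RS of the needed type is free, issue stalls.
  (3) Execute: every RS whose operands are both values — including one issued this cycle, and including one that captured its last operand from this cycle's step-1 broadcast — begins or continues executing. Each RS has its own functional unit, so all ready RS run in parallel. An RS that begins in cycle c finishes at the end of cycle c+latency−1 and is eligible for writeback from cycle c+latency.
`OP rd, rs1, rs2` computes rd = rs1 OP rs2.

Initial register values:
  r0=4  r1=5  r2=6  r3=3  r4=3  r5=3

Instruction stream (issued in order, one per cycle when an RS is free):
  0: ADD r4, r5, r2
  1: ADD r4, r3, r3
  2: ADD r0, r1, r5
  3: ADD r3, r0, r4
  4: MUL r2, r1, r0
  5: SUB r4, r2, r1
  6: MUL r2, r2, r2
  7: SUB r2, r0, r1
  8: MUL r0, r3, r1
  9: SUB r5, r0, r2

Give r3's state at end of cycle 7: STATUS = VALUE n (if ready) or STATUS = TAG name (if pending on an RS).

STATUS = TAG Add1

  c1: issue ADD r4<-Add1  regs: r0:4,r1:5,r2:6,r3:3,r4:Add1,r5:3
  c2: issue ADD r4<-Add2  regs: r0:4,r1:5,r2:6,r3:3,r4:Add2,r5:3
  c3: issue ADD r0<-Add3  regs: r0:Add3,r1:5,r2:6,r3:3,r4:Add2,r5:3
  c4: CDB Add1=9; issue ADD r3<-Add1  regs: r0:Add3,r1:5,r2:6,r3:Add1,r4:Add2,r5:3
  c5: CDB Add2=6; issue MUL r2<-Mul1  regs: r0:Add3,r1:5,r2:Mul1,r3:Add1,r4:6,r5:3
  c6: CDB Add3=8; issue SUB r4<-Add2  regs: r0:8,r1:5,r2:Mul1,r3:Add1,r4:Add2,r5:3
  c7: issue MUL r2<-Mul2  regs: r0:8,r1:5,r2:Mul2,r3:Add1,r4:Add2,r5:3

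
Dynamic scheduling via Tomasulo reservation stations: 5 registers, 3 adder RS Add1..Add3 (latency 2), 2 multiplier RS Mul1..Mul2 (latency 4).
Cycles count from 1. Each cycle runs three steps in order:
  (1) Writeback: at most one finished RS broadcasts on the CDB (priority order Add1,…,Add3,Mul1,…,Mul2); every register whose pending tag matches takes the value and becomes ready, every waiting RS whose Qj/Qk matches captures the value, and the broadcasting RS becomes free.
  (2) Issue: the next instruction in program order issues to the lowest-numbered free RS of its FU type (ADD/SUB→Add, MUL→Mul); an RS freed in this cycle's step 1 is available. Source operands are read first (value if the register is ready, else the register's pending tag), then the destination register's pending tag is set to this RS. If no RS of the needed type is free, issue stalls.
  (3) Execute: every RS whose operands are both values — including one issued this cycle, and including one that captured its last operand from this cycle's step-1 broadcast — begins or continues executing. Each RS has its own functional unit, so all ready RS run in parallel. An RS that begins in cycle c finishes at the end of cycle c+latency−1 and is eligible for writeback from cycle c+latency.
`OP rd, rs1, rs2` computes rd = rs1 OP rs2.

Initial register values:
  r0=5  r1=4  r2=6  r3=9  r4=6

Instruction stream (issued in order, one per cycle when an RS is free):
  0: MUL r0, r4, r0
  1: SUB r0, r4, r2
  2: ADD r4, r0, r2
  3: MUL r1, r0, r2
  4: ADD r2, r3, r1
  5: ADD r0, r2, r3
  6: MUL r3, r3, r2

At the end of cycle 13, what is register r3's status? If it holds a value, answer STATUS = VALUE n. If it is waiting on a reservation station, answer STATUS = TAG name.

cycle 1: issue MUL r0<-Mul1 // r0:Mul1,r1:4,r2:6,r3:9,r4:6
cycle 2: issue SUB r0<-Add1 // r0:Add1,r1:4,r2:6,r3:9,r4:6
cycle 3: issue ADD r4<-Add2 // r0:Add1,r1:4,r2:6,r3:9,r4:Add2
cycle 4: CDB Add1=0; issue MUL r1<-Mul2 // r0:0,r1:Mul2,r2:6,r3:9,r4:Add2
cycle 5: CDB Mul1=30; issue ADD r2<-Add1 // r0:0,r1:Mul2,r2:Add1,r3:9,r4:Add2
cycle 6: CDB Add2=6; issue ADD r0<-Add2 // r0:Add2,r1:Mul2,r2:Add1,r3:9,r4:6
cycle 7: issue MUL r3<-Mul1 // r0:Add2,r1:Mul2,r2:Add1,r3:Mul1,r4:6
cycle 8: CDB Mul2=0 // r0:Add2,r1:0,r2:Add1,r3:Mul1,r4:6
cycle 9: - // r0:Add2,r1:0,r2:Add1,r3:Mul1,r4:6
cycle 10: CDB Add1=9 // r0:Add2,r1:0,r2:9,r3:Mul1,r4:6
cycle 11: - // r0:Add2,r1:0,r2:9,r3:Mul1,r4:6
cycle 12: CDB Add2=18 // r0:18,r1:0,r2:9,r3:Mul1,r4:6
cycle 13: - // r0:18,r1:0,r2:9,r3:Mul1,r4:6

STATUS = TAG Mul1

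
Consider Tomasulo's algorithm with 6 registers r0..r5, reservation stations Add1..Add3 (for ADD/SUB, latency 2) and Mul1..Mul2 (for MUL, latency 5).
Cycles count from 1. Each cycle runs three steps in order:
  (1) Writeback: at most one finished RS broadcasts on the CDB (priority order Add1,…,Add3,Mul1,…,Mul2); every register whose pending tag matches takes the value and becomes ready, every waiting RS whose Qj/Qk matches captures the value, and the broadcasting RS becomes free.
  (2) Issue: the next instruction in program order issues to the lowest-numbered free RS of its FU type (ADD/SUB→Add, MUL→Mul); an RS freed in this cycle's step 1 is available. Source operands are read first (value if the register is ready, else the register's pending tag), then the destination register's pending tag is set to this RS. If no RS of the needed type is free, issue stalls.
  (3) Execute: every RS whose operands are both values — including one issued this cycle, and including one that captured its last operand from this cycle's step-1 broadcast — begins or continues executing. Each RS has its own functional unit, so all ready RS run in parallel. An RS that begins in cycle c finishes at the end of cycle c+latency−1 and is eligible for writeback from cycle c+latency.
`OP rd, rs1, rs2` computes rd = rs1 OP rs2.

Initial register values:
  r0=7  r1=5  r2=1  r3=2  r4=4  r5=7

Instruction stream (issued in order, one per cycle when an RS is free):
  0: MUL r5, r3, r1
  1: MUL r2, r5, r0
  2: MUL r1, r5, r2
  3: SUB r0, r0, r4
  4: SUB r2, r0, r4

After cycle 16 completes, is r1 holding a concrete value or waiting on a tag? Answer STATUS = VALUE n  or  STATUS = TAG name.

cycle 1: issue MUL r5<-Mul1 // r0:7,r1:5,r2:1,r3:2,r4:4,r5:Mul1
cycle 2: issue MUL r2<-Mul2 // r0:7,r1:5,r2:Mul2,r3:2,r4:4,r5:Mul1
cycle 3: stall // r0:7,r1:5,r2:Mul2,r3:2,r4:4,r5:Mul1
cycle 4: stall // r0:7,r1:5,r2:Mul2,r3:2,r4:4,r5:Mul1
cycle 5: stall // r0:7,r1:5,r2:Mul2,r3:2,r4:4,r5:Mul1
cycle 6: CDB Mul1=10; issue MUL r1<-Mul1 // r0:7,r1:Mul1,r2:Mul2,r3:2,r4:4,r5:10
cycle 7: issue SUB r0<-Add1 // r0:Add1,r1:Mul1,r2:Mul2,r3:2,r4:4,r5:10
cycle 8: issue SUB r2<-Add2 // r0:Add1,r1:Mul1,r2:Add2,r3:2,r4:4,r5:10
cycle 9: CDB Add1=3 // r0:3,r1:Mul1,r2:Add2,r3:2,r4:4,r5:10
cycle 10: - // r0:3,r1:Mul1,r2:Add2,r3:2,r4:4,r5:10
cycle 11: CDB Add2=-1 // r0:3,r1:Mul1,r2:-1,r3:2,r4:4,r5:10
cycle 12: CDB Mul2=70 // r0:3,r1:Mul1,r2:-1,r3:2,r4:4,r5:10
cycle 13: - // r0:3,r1:Mul1,r2:-1,r3:2,r4:4,r5:10
cycle 14: - // r0:3,r1:Mul1,r2:-1,r3:2,r4:4,r5:10
cycle 15: - // r0:3,r1:Mul1,r2:-1,r3:2,r4:4,r5:10
cycle 16: - // r0:3,r1:Mul1,r2:-1,r3:2,r4:4,r5:10

STATUS = TAG Mul1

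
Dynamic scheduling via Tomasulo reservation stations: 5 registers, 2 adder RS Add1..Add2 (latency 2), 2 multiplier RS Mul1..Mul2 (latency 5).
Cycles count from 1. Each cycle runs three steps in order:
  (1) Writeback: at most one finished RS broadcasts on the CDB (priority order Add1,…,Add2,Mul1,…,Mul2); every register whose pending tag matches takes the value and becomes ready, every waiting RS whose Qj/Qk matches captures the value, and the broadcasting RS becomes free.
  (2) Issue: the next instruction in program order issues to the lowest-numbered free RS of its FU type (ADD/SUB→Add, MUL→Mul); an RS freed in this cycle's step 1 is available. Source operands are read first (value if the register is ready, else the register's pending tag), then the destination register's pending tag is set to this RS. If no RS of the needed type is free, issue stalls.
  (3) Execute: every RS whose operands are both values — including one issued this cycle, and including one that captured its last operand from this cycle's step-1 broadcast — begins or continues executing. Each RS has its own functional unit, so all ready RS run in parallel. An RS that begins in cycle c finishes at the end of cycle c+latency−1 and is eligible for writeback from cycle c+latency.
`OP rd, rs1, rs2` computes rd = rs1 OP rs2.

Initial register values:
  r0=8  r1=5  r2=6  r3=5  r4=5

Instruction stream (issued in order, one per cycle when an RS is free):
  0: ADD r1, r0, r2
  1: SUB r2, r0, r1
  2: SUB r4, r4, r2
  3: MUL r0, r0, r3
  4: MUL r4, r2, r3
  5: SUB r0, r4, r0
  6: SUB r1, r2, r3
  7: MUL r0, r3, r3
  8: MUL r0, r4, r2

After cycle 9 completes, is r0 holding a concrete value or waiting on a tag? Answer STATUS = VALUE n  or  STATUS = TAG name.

c1: issue ADD r1<-Add1 | r0:8,r1:Add1,r2:6,r3:5,r4:5
c2: issue SUB r2<-Add2 | r0:8,r1:Add1,r2:Add2,r3:5,r4:5
c3: CDB Add1=14; issue SUB r4<-Add1 | r0:8,r1:14,r2:Add2,r3:5,r4:Add1
c4: issue MUL r0<-Mul1 | r0:Mul1,r1:14,r2:Add2,r3:5,r4:Add1
c5: CDB Add2=-6; issue MUL r4<-Mul2 | r0:Mul1,r1:14,r2:-6,r3:5,r4:Mul2
c6: issue SUB r0<-Add2 | r0:Add2,r1:14,r2:-6,r3:5,r4:Mul2
c7: CDB Add1=11; issue SUB r1<-Add1 | r0:Add2,r1:Add1,r2:-6,r3:5,r4:Mul2
c8: stall | r0:Add2,r1:Add1,r2:-6,r3:5,r4:Mul2
c9: CDB Add1=-11; stall | r0:Add2,r1:-11,r2:-6,r3:5,r4:Mul2

STATUS = TAG Add2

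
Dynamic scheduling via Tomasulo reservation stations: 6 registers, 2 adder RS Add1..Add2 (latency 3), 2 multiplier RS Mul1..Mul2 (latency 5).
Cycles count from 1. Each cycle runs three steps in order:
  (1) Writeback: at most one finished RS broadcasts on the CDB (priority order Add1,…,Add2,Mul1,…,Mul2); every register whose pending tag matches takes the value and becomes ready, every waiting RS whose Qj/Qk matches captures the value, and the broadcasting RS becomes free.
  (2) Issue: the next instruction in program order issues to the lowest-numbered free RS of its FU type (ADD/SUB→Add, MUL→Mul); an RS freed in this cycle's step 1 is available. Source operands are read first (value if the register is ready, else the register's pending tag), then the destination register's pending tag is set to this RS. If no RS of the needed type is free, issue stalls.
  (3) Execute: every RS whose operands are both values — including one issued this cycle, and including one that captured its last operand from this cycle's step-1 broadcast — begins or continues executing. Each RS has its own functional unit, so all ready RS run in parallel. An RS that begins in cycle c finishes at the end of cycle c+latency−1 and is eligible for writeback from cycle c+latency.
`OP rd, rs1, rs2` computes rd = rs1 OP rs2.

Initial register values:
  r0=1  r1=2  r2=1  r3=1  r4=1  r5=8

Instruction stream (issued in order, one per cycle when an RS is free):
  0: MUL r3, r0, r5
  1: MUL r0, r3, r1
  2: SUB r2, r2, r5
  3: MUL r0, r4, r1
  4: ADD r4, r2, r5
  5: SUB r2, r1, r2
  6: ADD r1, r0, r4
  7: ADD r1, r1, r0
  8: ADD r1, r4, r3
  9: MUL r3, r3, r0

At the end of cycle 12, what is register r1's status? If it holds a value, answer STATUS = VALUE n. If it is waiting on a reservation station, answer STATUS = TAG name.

  c1: issue MUL r3<-Mul1  regs: r0:1,r1:2,r2:1,r3:Mul1,r4:1,r5:8
  c2: issue MUL r0<-Mul2  regs: r0:Mul2,r1:2,r2:1,r3:Mul1,r4:1,r5:8
  c3: issue SUB r2<-Add1  regs: r0:Mul2,r1:2,r2:Add1,r3:Mul1,r4:1,r5:8
  c4: stall  regs: r0:Mul2,r1:2,r2:Add1,r3:Mul1,r4:1,r5:8
  c5: stall  regs: r0:Mul2,r1:2,r2:Add1,r3:Mul1,r4:1,r5:8
  c6: CDB Add1=-7; stall  regs: r0:Mul2,r1:2,r2:-7,r3:Mul1,r4:1,r5:8
  c7: CDB Mul1=8; issue MUL r0<-Mul1  regs: r0:Mul1,r1:2,r2:-7,r3:8,r4:1,r5:8
  c8: issue ADD r4<-Add1  regs: r0:Mul1,r1:2,r2:-7,r3:8,r4:Add1,r5:8
  c9: issue SUB r2<-Add2  regs: r0:Mul1,r1:2,r2:Add2,r3:8,r4:Add1,r5:8
  c10: stall  regs: r0:Mul1,r1:2,r2:Add2,r3:8,r4:Add1,r5:8
  c11: CDB Add1=1; issue ADD r1<-Add1  regs: r0:Mul1,r1:Add1,r2:Add2,r3:8,r4:1,r5:8
  c12: CDB Add2=9; issue ADD r1<-Add2  regs: r0:Mul1,r1:Add2,r2:9,r3:8,r4:1,r5:8

STATUS = TAG Add2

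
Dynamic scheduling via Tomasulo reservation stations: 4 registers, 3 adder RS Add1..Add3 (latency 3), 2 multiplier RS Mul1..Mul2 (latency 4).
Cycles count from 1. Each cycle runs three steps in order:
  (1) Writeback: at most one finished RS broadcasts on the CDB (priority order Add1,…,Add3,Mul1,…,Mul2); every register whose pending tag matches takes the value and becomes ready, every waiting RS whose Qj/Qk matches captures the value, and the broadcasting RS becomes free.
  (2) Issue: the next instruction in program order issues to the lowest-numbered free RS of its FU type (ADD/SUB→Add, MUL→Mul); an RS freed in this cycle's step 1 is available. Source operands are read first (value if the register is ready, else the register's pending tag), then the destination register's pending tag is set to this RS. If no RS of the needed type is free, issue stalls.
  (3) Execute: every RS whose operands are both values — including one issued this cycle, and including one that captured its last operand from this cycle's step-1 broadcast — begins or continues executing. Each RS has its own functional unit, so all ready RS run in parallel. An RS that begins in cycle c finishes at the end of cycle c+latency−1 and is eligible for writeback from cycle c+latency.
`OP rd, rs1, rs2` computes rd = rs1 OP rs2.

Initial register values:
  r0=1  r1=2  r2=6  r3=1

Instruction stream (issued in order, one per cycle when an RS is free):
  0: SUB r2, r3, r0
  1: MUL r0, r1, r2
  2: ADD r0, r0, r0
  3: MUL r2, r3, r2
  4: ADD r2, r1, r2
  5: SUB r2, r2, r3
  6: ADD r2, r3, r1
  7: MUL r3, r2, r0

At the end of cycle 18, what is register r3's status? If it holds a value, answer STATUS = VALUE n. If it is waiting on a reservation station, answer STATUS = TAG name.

STATUS = VALUE 0

cycle 1: issue SUB r2<-Add1 // r0:1,r1:2,r2:Add1,r3:1
cycle 2: issue MUL r0<-Mul1 // r0:Mul1,r1:2,r2:Add1,r3:1
cycle 3: issue ADD r0<-Add2 // r0:Add2,r1:2,r2:Add1,r3:1
cycle 4: CDB Add1=0; issue MUL r2<-Mul2 // r0:Add2,r1:2,r2:Mul2,r3:1
cycle 5: issue ADD r2<-Add1 // r0:Add2,r1:2,r2:Add1,r3:1
cycle 6: issue SUB r2<-Add3 // r0:Add2,r1:2,r2:Add3,r3:1
cycle 7: stall // r0:Add2,r1:2,r2:Add3,r3:1
cycle 8: CDB Mul1=0; stall // r0:Add2,r1:2,r2:Add3,r3:1
cycle 9: CDB Mul2=0; stall // r0:Add2,r1:2,r2:Add3,r3:1
cycle 10: stall // r0:Add2,r1:2,r2:Add3,r3:1
cycle 11: CDB Add2=0; issue ADD r2<-Add2 // r0:0,r1:2,r2:Add2,r3:1
cycle 12: CDB Add1=2; issue MUL r3<-Mul1 // r0:0,r1:2,r2:Add2,r3:Mul1
cycle 13: - // r0:0,r1:2,r2:Add2,r3:Mul1
cycle 14: CDB Add2=3 // r0:0,r1:2,r2:3,r3:Mul1
cycle 15: CDB Add3=1 // r0:0,r1:2,r2:3,r3:Mul1
cycle 16: - // r0:0,r1:2,r2:3,r3:Mul1
cycle 17: - // r0:0,r1:2,r2:3,r3:Mul1
cycle 18: CDB Mul1=0 // r0:0,r1:2,r2:3,r3:0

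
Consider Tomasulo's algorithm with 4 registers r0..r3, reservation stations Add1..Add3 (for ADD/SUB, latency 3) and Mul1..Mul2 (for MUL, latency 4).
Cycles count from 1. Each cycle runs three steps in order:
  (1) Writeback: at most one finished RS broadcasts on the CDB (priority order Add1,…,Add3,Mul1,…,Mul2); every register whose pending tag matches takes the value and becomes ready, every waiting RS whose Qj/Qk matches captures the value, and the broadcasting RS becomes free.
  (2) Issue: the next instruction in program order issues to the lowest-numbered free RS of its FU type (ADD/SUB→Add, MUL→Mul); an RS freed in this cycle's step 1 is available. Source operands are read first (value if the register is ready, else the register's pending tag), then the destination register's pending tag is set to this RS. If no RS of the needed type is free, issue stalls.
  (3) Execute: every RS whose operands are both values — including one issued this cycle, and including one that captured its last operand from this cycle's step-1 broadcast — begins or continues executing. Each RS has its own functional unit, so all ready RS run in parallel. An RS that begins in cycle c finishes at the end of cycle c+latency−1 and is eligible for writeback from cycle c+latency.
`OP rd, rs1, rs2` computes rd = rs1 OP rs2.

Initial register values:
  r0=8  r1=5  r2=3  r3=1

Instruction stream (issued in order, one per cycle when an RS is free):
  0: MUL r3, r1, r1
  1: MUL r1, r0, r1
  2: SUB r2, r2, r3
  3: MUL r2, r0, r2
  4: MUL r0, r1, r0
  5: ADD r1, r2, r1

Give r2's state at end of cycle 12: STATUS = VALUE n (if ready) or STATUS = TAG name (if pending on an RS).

STATUS = VALUE -176

cycle 1: issue MUL r3<-Mul1 // r0:8,r1:5,r2:3,r3:Mul1
cycle 2: issue MUL r1<-Mul2 // r0:8,r1:Mul2,r2:3,r3:Mul1
cycle 3: issue SUB r2<-Add1 // r0:8,r1:Mul2,r2:Add1,r3:Mul1
cycle 4: stall // r0:8,r1:Mul2,r2:Add1,r3:Mul1
cycle 5: CDB Mul1=25; issue MUL r2<-Mul1 // r0:8,r1:Mul2,r2:Mul1,r3:25
cycle 6: CDB Mul2=40; issue MUL r0<-Mul2 // r0:Mul2,r1:40,r2:Mul1,r3:25
cycle 7: issue ADD r1<-Add2 // r0:Mul2,r1:Add2,r2:Mul1,r3:25
cycle 8: CDB Add1=-22 // r0:Mul2,r1:Add2,r2:Mul1,r3:25
cycle 9: - // r0:Mul2,r1:Add2,r2:Mul1,r3:25
cycle 10: CDB Mul2=320 // r0:320,r1:Add2,r2:Mul1,r3:25
cycle 11: - // r0:320,r1:Add2,r2:Mul1,r3:25
cycle 12: CDB Mul1=-176 // r0:320,r1:Add2,r2:-176,r3:25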